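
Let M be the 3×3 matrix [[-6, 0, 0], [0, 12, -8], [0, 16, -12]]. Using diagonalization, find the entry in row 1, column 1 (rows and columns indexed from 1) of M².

36

Characteristic polynomial: s^3 + 6s^2 - 16s - 96 = (s - 4)(s + 4)(s + 6), so the eigenvalues are -6, -4, 4.
s=-6: eigenvector (1, 0, 0).
s=-4: eigenvector (0, -1, -2).
s=4: eigenvector (0, 1, 1).
P = [[1, 0, 0], [0, -1, 1], [0, -2, 1]], D = diag(-6, -4, 4), P⁻¹ = [[1, 0, 0], [0, 1, -1], [0, 2, -1]].
M² = P·diag(36, 16, 16)·P⁻¹ = [[36, 0, 0], [0, 16, 0], [0, 0, 16]].
The requested entry is 36.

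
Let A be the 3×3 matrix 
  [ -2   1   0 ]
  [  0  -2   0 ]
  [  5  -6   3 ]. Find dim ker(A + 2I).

1

A + 2I = [[0, 1, 0], [0, 0, 0], [5, -6, 5]].
This matrix has rank 2, so its null space has dimension 3 − 2 = 1.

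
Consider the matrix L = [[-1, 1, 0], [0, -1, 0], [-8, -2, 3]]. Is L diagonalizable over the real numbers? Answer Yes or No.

No

Characteristic polynomial: p(t) = t^3 - t^2 - 5t - 3 = (t - 3)(t + 1)^2.
t = -1 has algebraic multiplicity 2; rank(L + 1I) = 2, so geometric multiplicity = 1.
Geometric multiplicity < algebraic multiplicity, so L is not diagonalizable.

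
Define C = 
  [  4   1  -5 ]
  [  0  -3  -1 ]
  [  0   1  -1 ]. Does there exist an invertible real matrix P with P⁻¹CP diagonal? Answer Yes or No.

Characteristic polynomial: p(r) = r^3 - 12r - 16 = (r - 4)(r + 2)^2.
r = -2 has algebraic multiplicity 2; rank(C + 2I) = 2, so geometric multiplicity = 1.
Geometric multiplicity < algebraic multiplicity, so C is not diagonalizable.

No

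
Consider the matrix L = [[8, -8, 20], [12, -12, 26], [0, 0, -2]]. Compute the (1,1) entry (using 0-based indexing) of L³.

-192

Characteristic polynomial: λ^3 + 6λ^2 + 8λ = λ(λ + 2)(λ + 4), so the eigenvalues are -4, -2, 0.
λ=-4: eigenvector (2, 3, 0).
λ=0: eigenvector (1, 1, 0).
λ=-2: eigenvector (2, 5, 1).
P = [[2, 1, 2], [3, 1, 5], [0, 0, 1]], D = diag(-4, 0, -2), P⁻¹ = [[-1, 1, -3], [3, -2, 4], [0, 0, 1]].
L³ = P·diag(-64, 0, -8)·P⁻¹ = [[128, -128, 368], [192, -192, 536], [0, 0, -8]].
The requested entry is -192.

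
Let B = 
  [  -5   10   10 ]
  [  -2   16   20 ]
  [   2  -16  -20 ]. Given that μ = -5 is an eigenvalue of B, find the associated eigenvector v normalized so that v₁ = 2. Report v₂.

4

B + 5I = [[0, 10, 10], [-2, 21, 20], [2, -16, -15]].
Solving (B + 5I)v = 0 gives the eigenspace spanned by (2, 4, -4).
With v₁ = 2, v = (2, 4, -4), so v₂ = 4.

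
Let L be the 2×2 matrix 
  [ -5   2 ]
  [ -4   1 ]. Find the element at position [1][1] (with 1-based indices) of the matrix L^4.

161

Characteristic polynomial: λ^2 + 4λ + 3 = (λ + 1)(λ + 3), so the eigenvalues are -3, -1.
λ=-3: eigenvector (-1, -1).
λ=-1: eigenvector (1, 2).
P = [[-1, 1], [-1, 2]], D = diag(-3, -1), P⁻¹ = [[-2, 1], [-1, 1]].
L⁴ = P·diag(81, 1)·P⁻¹ = [[161, -80], [160, -79]].
The requested entry is 161.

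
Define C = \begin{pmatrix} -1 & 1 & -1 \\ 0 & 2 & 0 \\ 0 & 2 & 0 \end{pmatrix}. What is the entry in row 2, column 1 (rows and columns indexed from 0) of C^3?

Characteristic polynomial: r^3 - r^2 - 2r = r(r - 2)(r + 1), so the eigenvalues are -1, 0, 2.
r=-1: eigenvector (1, 0, 0).
r=0: eigenvector (1, 0, -1).
r=2: eigenvector (0, 1, 1).
P = [[1, 1, 0], [0, 0, 1], [0, -1, 1]], D = diag(-1, 0, 2), P⁻¹ = [[1, -1, 1], [0, 1, -1], [0, 1, 0]].
C³ = P·diag(-1, 0, 8)·P⁻¹ = [[-1, 1, -1], [0, 8, 0], [0, 8, 0]].
The requested entry is 8.

8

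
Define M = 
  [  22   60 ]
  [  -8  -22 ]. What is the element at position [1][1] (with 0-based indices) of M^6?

64

Characteristic polynomial: r^2 - 4 = (r - 2)(r + 2), so the eigenvalues are -2, 2.
r=-2: eigenvector (-5, 2).
r=2: eigenvector (-3, 1).
P = [[-5, -3], [2, 1]], D = diag(-2, 2), P⁻¹ = [[1, 3], [-2, -5]].
M⁶ = P·diag(64, 64)·P⁻¹ = [[64, 0], [0, 64]].
The requested entry is 64.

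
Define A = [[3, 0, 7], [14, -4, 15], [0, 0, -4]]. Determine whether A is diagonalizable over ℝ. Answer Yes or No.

Characteristic polynomial: p(t) = t^3 + 5t^2 - 8t - 48 = (t - 3)(t + 4)^2.
t = -4 has algebraic multiplicity 2; rank(A + 4I) = 2, so geometric multiplicity = 1.
Geometric multiplicity < algebraic multiplicity, so A is not diagonalizable.

No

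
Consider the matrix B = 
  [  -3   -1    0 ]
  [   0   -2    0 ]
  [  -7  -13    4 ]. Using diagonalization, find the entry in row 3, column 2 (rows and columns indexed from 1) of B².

Characteristic polynomial: s^3 + s^2 - 14s - 24 = (s - 4)(s + 2)(s + 3), so the eigenvalues are -3, -2, 4.
s=-3: eigenvector (1, 0, 1).
s=-2: eigenvector (-1, 1, 1).
s=4: eigenvector (0, 0, 1).
P = [[1, -1, 0], [0, 1, 0], [1, 1, 1]], D = diag(-3, -2, 4), P⁻¹ = [[1, 1, 0], [0, 1, 0], [-1, -2, 1]].
B² = P·diag(9, 4, 16)·P⁻¹ = [[9, 5, 0], [0, 4, 0], [-7, -19, 16]].
The requested entry is -19.

-19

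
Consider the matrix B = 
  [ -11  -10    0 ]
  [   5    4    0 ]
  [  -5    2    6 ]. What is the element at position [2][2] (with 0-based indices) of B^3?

216

Characteristic polynomial: t^3 + t^2 - 36t - 36 = (t - 6)(t + 1)(t + 6), so the eigenvalues are -6, -1, 6.
t=-1: eigenvector (-1, 1, -1).
t=6: eigenvector (0, 0, 1).
t=-6: eigenvector (-2, 1, -1).
P = [[-1, 0, -2], [1, 0, 1], [-1, 1, -1]], D = diag(-1, 6, -6), P⁻¹ = [[1, 2, 0], [0, 1, 1], [-1, -1, 0]].
B³ = P·diag(-1, 216, -216)·P⁻¹ = [[-431, -430, 0], [215, 214, 0], [-215, 2, 216]].
The requested entry is 216.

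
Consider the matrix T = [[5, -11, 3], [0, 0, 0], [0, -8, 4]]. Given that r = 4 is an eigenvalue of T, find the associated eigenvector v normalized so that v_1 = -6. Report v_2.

T − 4I = [[1, -11, 3], [0, -4, 0], [0, -8, 0]].
Solving (T − 4I)v = 0 gives the eigenspace spanned by (-6, 0, 2).
With v_1 = -6, v = (-6, 0, 2), so v_2 = 0.

0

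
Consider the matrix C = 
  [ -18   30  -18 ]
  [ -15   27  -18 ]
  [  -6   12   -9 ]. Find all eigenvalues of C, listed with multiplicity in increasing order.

Characteristic polynomial: p(s) = s^3 - 9s = s(s - 3)(s + 3).
Roots (with multiplicity): -3, 0, 3.

-3, 0, 3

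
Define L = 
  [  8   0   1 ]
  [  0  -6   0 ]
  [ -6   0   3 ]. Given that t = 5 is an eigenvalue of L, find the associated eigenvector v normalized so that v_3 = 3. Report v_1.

-1

L − 5I = [[3, 0, 1], [0, -11, 0], [-6, 0, -2]].
Solving (L − 5I)v = 0 gives the eigenspace spanned by (-1, 0, 3).
With v_3 = 3, v = (-1, 0, 3), so v_1 = -1.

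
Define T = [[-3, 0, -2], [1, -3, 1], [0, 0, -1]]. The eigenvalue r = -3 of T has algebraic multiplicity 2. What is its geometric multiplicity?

1

T + 3I = [[0, 0, -2], [1, 0, 1], [0, 0, 2]].
This matrix has rank 2, so its null space has dimension 3 − 2 = 1.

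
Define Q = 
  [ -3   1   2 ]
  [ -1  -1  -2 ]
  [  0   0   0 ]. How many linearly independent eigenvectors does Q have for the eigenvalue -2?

Q + 2I = [[-1, 1, 2], [-1, 1, -2], [0, 0, 2]].
This matrix has rank 2, so its null space has dimension 3 − 2 = 1.

1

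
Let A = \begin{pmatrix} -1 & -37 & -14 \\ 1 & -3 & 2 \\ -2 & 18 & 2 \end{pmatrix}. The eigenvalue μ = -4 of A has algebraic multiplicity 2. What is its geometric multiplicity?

1

A + 4I = [[3, -37, -14], [1, 1, 2], [-2, 18, 6]].
This matrix has rank 2, so its null space has dimension 3 − 2 = 1.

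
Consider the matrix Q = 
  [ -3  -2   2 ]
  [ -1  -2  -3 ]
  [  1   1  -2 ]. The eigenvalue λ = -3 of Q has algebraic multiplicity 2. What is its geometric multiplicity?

Q + 3I = [[0, -2, 2], [-1, 1, -3], [1, 1, 1]].
This matrix has rank 2, so its null space has dimension 3 − 2 = 1.

1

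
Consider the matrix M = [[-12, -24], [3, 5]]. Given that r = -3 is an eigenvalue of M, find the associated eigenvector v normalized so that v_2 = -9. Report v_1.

24

M + 3I = [[-9, -24], [3, 8]].
Solving (M + 3I)v = 0 gives the eigenspace spanned by (24, -9).
With v_2 = -9, v = (24, -9), so v_1 = 24.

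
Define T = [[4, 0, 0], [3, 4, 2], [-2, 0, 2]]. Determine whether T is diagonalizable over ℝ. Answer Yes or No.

Characteristic polynomial: p(r) = r^3 - 10r^2 + 32r - 32 = (r - 4)^2(r - 2).
r = 4 has algebraic multiplicity 2; rank(T − 4I) = 2, so geometric multiplicity = 1.
Geometric multiplicity < algebraic multiplicity, so T is not diagonalizable.

No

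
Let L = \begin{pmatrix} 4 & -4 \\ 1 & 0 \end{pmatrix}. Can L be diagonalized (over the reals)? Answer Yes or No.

No

Characteristic polynomial: p(t) = t^2 - 4t + 4 = (t - 2)^2.
t = 2 has algebraic multiplicity 2; rank(L − 2I) = 1, so geometric multiplicity = 1.
Geometric multiplicity < algebraic multiplicity, so L is not diagonalizable.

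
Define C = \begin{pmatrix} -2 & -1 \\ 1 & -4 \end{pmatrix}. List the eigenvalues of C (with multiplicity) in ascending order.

-3, -3

Characteristic polynomial: p(s) = s^2 + 6s + 9 = (s + 3)^2.
Roots (with multiplicity): -3, -3.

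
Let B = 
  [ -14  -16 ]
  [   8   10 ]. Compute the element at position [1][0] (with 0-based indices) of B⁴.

-1280

Characteristic polynomial: μ^2 + 4μ - 12 = (μ - 2)(μ + 6), so the eigenvalues are -6, 2.
μ=-6: eigenvector (-2, 1).
μ=2: eigenvector (-1, 1).
P = [[-2, -1], [1, 1]], D = diag(-6, 2), P⁻¹ = [[-1, -1], [1, 2]].
B⁴ = P·diag(1296, 16)·P⁻¹ = [[2576, 2560], [-1280, -1264]].
The requested entry is -1280.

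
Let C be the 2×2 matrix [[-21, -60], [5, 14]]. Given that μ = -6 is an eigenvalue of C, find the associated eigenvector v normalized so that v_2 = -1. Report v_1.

C + 6I = [[-15, -60], [5, 20]].
Solving (C + 6I)v = 0 gives the eigenspace spanned by (4, -1).
With v_2 = -1, v = (4, -1), so v_1 = 4.

4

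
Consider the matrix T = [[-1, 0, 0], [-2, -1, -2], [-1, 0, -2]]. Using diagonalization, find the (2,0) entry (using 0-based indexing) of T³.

Characteristic polynomial: s^3 + 4s^2 + 5s + 2 = (s + 1)^2(s + 2), so the eigenvalues are -2, -1, -1.
s=-2: eigenvector (0, 2, 1).
s=-1: eigenvector (0, 1, 0).
s=-1: eigenvector (1, -2, -1).
P = [[0, 0, 1], [2, 1, -2], [1, 0, -1]], D = diag(-2, -1, -1), P⁻¹ = [[1, 0, 1], [0, 1, -2], [1, 0, 0]].
T³ = P·diag(-8, -1, -1)·P⁻¹ = [[-1, 0, 0], [-14, -1, -14], [-7, 0, -8]].
The requested entry is -7.

-7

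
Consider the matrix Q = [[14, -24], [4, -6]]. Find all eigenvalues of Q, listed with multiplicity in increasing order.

Characteristic polynomial: p(s) = s^2 - 8s + 12 = (s - 6)(s - 2).
Roots (with multiplicity): 2, 6.

2, 6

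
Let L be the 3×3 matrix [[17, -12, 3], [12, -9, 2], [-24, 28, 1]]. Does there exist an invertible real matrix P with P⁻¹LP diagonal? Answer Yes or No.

No

Characteristic polynomial: p(s) = s^3 - 9s^2 + 15s + 25 = (s - 5)^2(s + 1).
s = 5 has algebraic multiplicity 2; rank(L − 5I) = 2, so geometric multiplicity = 1.
Geometric multiplicity < algebraic multiplicity, so L is not diagonalizable.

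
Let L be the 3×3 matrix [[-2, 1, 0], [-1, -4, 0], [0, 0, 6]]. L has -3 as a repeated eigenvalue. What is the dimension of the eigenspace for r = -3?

L + 3I = [[1, 1, 0], [-1, -1, 0], [0, 0, 9]].
This matrix has rank 2, so its null space has dimension 3 − 2 = 1.

1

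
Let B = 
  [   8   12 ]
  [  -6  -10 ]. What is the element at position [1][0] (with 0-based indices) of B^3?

Characteristic polynomial: λ^2 + 2λ - 8 = (λ - 2)(λ + 4), so the eigenvalues are -4, 2.
λ=-4: eigenvector (1, -1).
λ=2: eigenvector (2, -1).
P = [[1, 2], [-1, -1]], D = diag(-4, 2), P⁻¹ = [[-1, -2], [1, 1]].
B³ = P·diag(-64, 8)·P⁻¹ = [[80, 144], [-72, -136]].
The requested entry is -72.

-72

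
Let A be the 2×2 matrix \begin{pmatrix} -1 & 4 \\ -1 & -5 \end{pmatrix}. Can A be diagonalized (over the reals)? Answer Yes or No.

No

Characteristic polynomial: p(μ) = μ^2 + 6μ + 9 = (μ + 3)^2.
μ = -3 has algebraic multiplicity 2; rank(A + 3I) = 1, so geometric multiplicity = 1.
Geometric multiplicity < algebraic multiplicity, so A is not diagonalizable.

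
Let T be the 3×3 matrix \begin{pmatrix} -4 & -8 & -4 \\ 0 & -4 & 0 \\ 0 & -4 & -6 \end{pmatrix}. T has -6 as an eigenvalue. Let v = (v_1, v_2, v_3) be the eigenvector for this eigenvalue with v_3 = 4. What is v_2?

0

T + 6I = [[2, -8, -4], [0, 2, 0], [0, -4, 0]].
Solving (T + 6I)v = 0 gives the eigenspace spanned by (8, 0, 4).
With v_3 = 4, v = (8, 0, 4), so v_2 = 0.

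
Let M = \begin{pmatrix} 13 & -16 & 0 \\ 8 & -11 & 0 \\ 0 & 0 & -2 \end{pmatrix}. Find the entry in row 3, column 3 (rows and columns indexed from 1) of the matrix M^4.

Characteristic polynomial: t^3 - 19t - 30 = (t - 5)(t + 2)(t + 3), so the eigenvalues are -3, -2, 5.
t=5: eigenvector (2, 1, 0).
t=-3: eigenvector (1, 1, 0).
t=-2: eigenvector (0, 0, 1).
P = [[2, 1, 0], [1, 1, 0], [0, 0, 1]], D = diag(5, -3, -2), P⁻¹ = [[1, -1, 0], [-1, 2, 0], [0, 0, 1]].
M⁴ = P·diag(625, 81, 16)·P⁻¹ = [[1169, -1088, 0], [544, -463, 0], [0, 0, 16]].
The requested entry is 16.

16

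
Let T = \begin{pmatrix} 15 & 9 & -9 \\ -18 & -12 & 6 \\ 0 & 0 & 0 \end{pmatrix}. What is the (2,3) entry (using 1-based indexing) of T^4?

Characteristic polynomial: μ^3 - 3μ^2 - 18μ = μ(μ - 6)(μ + 3), so the eigenvalues are -3, 0, 6.
μ=-3: eigenvector (-1, 2, 0).
μ=0: eigenvector (3, -4, 1).
μ=6: eigenvector (-1, 1, 0).
P = [[-1, 3, -1], [2, -4, 1], [0, 1, 0]], D = diag(-3, 0, 6), P⁻¹ = [[1, 1, 1], [0, 0, 1], [-2, -1, 2]].
T⁴ = P·diag(81, 0, 1296)·P⁻¹ = [[2511, 1215, -2673], [-2430, -1134, 2754], [0, 0, 0]].
The requested entry is 2754.

2754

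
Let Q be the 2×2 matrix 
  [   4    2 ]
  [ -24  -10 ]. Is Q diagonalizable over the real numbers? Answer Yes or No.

Yes

Characteristic polynomial: p(r) = r^2 + 6r + 8 = (r + 2)(r + 4).
All 2 eigenvalues are distinct, so Q is diagonalizable.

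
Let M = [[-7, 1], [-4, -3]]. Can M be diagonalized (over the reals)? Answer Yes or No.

Characteristic polynomial: p(μ) = μ^2 + 10μ + 25 = (μ + 5)^2.
μ = -5 has algebraic multiplicity 2; rank(M + 5I) = 1, so geometric multiplicity = 1.
Geometric multiplicity < algebraic multiplicity, so M is not diagonalizable.

No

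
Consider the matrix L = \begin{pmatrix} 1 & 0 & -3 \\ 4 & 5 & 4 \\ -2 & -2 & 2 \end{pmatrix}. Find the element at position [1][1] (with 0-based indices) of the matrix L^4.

161

Characteristic polynomial: t^3 - 8t^2 + 19t - 12 = (t - 4)(t - 3)(t - 1), so the eigenvalues are 1, 3, 4.
t=3: eigenvector (-3, 2, 2).
t=1: eigenvector (-1, 1, 0).
t=4: eigenvector (1, 0, -1).
P = [[-3, -1, 1], [2, 1, 0], [2, 0, -1]], D = diag(3, 1, 4), P⁻¹ = [[1, 1, 1], [-2, -1, -2], [2, 2, 1]].
L⁴ = P·diag(81, 1, 256)·P⁻¹ = [[271, 270, 15], [160, 161, 160], [-350, -350, -94]].
The requested entry is 161.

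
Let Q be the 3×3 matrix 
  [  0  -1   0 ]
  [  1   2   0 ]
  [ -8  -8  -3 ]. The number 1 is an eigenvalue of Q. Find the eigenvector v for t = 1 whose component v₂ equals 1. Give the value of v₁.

-1

Q − 1I = [[-1, -1, 0], [1, 1, 0], [-8, -8, -4]].
Solving (Q − 1I)v = 0 gives the eigenspace spanned by (-1, 1, 0).
With v₂ = 1, v = (-1, 1, 0), so v₁ = -1.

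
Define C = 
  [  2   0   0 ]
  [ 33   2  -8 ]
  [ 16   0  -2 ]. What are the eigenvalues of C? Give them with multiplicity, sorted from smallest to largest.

-2, 2, 2

Characteristic polynomial: p(λ) = λ^3 - 2λ^2 - 4λ + 8 = (λ - 2)^2(λ + 2).
Roots (with multiplicity): -2, 2, 2.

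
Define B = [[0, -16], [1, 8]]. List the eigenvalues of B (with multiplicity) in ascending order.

4, 4

Characteristic polynomial: p(t) = t^2 - 8t + 16 = (t - 4)^2.
Roots (with multiplicity): 4, 4.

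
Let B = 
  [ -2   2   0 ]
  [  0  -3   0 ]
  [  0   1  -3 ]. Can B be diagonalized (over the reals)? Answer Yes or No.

Characteristic polynomial: p(r) = r^3 + 8r^2 + 21r + 18 = (r + 2)(r + 3)^2.
r = -3 has algebraic multiplicity 2; rank(B + 3I) = 2, so geometric multiplicity = 1.
Geometric multiplicity < algebraic multiplicity, so B is not diagonalizable.

No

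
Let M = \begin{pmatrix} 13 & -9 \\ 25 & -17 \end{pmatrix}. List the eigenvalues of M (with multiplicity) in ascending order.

-2, -2

Characteristic polynomial: p(μ) = μ^2 + 4μ + 4 = (μ + 2)^2.
Roots (with multiplicity): -2, -2.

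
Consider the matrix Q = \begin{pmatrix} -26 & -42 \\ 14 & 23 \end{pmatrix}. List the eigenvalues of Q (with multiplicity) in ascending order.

-5, 2

Characteristic polynomial: p(r) = r^2 + 3r - 10 = (r - 2)(r + 5).
Roots (with multiplicity): -5, 2.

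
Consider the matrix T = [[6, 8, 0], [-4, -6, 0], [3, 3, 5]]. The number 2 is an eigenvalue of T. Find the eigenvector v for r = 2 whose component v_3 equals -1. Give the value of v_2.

-1

T − 2I = [[4, 8, 0], [-4, -8, 0], [3, 3, 3]].
Solving (T − 2I)v = 0 gives the eigenspace spanned by (2, -1, -1).
With v_3 = -1, v = (2, -1, -1), so v_2 = -1.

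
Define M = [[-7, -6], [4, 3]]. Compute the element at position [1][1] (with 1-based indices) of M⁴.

Characteristic polynomial: μ^2 + 4μ + 3 = (μ + 1)(μ + 3), so the eigenvalues are -3, -1.
μ=-3: eigenvector (3, -2).
μ=-1: eigenvector (-1, 1).
P = [[3, -1], [-2, 1]], D = diag(-3, -1), P⁻¹ = [[1, 1], [2, 3]].
M⁴ = P·diag(81, 1)·P⁻¹ = [[241, 240], [-160, -159]].
The requested entry is 241.

241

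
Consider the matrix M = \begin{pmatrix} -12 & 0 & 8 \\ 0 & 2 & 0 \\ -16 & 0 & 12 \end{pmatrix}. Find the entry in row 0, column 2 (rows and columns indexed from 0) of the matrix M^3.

Characteristic polynomial: s^3 - 2s^2 - 16s + 32 = (s - 4)(s - 2)(s + 4), so the eigenvalues are -4, 2, 4.
s=4: eigenvector (-1, 0, -2).
s=2: eigenvector (0, 1, 0).
s=-4: eigenvector (1, 0, 1).
P = [[-1, 0, 1], [0, 1, 0], [-2, 0, 1]], D = diag(4, 2, -4), P⁻¹ = [[1, 0, -1], [0, 1, 0], [2, 0, -1]].
M³ = P·diag(64, 8, -64)·P⁻¹ = [[-192, 0, 128], [0, 8, 0], [-256, 0, 192]].
The requested entry is 128.

128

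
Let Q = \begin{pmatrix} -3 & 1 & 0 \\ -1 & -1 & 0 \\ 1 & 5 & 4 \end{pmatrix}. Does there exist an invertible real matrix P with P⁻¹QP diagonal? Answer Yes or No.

Characteristic polynomial: p(s) = s^3 - 12s - 16 = (s - 4)(s + 2)^2.
s = -2 has algebraic multiplicity 2; rank(Q + 2I) = 2, so geometric multiplicity = 1.
Geometric multiplicity < algebraic multiplicity, so Q is not diagonalizable.

No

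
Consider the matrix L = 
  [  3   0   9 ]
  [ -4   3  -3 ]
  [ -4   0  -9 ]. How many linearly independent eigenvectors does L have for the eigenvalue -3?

1

L + 3I = [[6, 0, 9], [-4, 6, -3], [-4, 0, -6]].
This matrix has rank 2, so its null space has dimension 3 − 2 = 1.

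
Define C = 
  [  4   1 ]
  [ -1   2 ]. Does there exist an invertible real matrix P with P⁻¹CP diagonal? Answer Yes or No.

Characteristic polynomial: p(t) = t^2 - 6t + 9 = (t - 3)^2.
t = 3 has algebraic multiplicity 2; rank(C − 3I) = 1, so geometric multiplicity = 1.
Geometric multiplicity < algebraic multiplicity, so C is not diagonalizable.

No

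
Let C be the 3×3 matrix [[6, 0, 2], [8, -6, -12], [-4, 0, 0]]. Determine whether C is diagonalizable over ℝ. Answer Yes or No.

Characteristic polynomial: p(λ) = λ^3 - 28λ + 48 = (λ - 4)(λ - 2)(λ + 6).
All 3 eigenvalues are distinct, so C is diagonalizable.

Yes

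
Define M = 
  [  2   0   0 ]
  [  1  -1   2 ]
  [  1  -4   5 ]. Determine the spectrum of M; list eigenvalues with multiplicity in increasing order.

Characteristic polynomial: p(t) = t^3 - 6t^2 + 11t - 6 = (t - 3)(t - 2)(t - 1).
Roots (with multiplicity): 1, 2, 3.

1, 2, 3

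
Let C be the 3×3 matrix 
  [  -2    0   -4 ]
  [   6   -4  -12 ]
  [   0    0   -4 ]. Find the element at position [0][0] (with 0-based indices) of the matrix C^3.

Characteristic polynomial: μ^3 + 10μ^2 + 32μ + 32 = (μ + 2)(μ + 4)^2, so the eigenvalues are -4, -4, -2.
μ=-4: eigenvector (0, 1, 0).
μ=-2: eigenvector (1, 3, 0).
μ=-4: eigenvector (2, 6, 1).
P = [[0, 1, 2], [1, 3, 6], [0, 0, 1]], D = diag(-4, -2, -4), P⁻¹ = [[-3, 1, 0], [1, 0, -2], [0, 0, 1]].
C³ = P·diag(-64, -8, -64)·P⁻¹ = [[-8, 0, -112], [168, -64, -336], [0, 0, -64]].
The requested entry is -8.

-8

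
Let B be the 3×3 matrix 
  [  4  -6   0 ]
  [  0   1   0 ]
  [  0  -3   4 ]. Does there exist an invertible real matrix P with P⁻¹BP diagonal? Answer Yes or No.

Characteristic polynomial: p(λ) = λ^3 - 9λ^2 + 24λ - 16 = (λ - 4)^2(λ - 1).
λ = 4 has algebraic multiplicity 2; rank(B − 4I) = 1, so geometric multiplicity = 2.
Every eigenvalue has geometric = algebraic multiplicity, so B is diagonalizable.

Yes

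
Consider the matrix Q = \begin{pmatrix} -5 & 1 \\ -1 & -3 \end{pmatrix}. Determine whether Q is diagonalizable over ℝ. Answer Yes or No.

Characteristic polynomial: p(μ) = μ^2 + 8μ + 16 = (μ + 4)^2.
μ = -4 has algebraic multiplicity 2; rank(Q + 4I) = 1, so geometric multiplicity = 1.
Geometric multiplicity < algebraic multiplicity, so Q is not diagonalizable.

No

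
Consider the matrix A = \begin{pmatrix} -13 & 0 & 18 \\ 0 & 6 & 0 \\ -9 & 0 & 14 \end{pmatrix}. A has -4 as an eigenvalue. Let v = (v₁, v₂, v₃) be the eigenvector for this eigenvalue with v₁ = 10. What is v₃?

5

A + 4I = [[-9, 0, 18], [0, 10, 0], [-9, 0, 18]].
Solving (A + 4I)v = 0 gives the eigenspace spanned by (10, 0, 5).
With v₁ = 10, v = (10, 0, 5), so v₃ = 5.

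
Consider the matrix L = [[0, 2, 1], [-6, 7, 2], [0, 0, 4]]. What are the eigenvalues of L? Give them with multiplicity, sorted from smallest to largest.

3, 4, 4

Characteristic polynomial: p(s) = s^3 - 11s^2 + 40s - 48 = (s - 4)^2(s - 3).
Roots (with multiplicity): 3, 4, 4.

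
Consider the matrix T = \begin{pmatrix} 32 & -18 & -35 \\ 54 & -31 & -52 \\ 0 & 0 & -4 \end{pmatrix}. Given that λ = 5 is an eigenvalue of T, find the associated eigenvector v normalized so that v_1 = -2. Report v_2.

T − 5I = [[27, -18, -35], [54, -36, -52], [0, 0, -9]].
Solving (T − 5I)v = 0 gives the eigenspace spanned by (-2, -3, 0).
With v_1 = -2, v = (-2, -3, 0), so v_2 = -3.

-3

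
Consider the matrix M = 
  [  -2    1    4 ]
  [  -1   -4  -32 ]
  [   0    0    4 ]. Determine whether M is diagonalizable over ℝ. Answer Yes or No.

No

Characteristic polynomial: p(t) = t^3 + 2t^2 - 15t - 36 = (t - 4)(t + 3)^2.
t = -3 has algebraic multiplicity 2; rank(M + 3I) = 2, so geometric multiplicity = 1.
Geometric multiplicity < algebraic multiplicity, so M is not diagonalizable.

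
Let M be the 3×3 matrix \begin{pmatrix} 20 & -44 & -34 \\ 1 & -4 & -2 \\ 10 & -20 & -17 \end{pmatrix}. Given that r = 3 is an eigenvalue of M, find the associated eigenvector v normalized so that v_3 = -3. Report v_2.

0

M − 3I = [[17, -44, -34], [1, -7, -2], [10, -20, -20]].
Solving (M − 3I)v = 0 gives the eigenspace spanned by (-6, 0, -3).
With v_3 = -3, v = (-6, 0, -3), so v_2 = 0.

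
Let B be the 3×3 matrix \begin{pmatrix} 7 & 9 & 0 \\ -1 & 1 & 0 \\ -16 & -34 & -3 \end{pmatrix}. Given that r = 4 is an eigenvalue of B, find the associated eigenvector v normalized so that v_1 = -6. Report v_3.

B − 4I = [[3, 9, 0], [-1, -3, 0], [-16, -34, -7]].
Solving (B − 4I)v = 0 gives the eigenspace spanned by (-6, 2, 4).
With v_1 = -6, v = (-6, 2, 4), so v_3 = 4.

4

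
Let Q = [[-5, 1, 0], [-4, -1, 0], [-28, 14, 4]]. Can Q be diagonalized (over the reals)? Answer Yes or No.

No

Characteristic polynomial: p(μ) = μ^3 + 2μ^2 - 15μ - 36 = (μ - 4)(μ + 3)^2.
μ = -3 has algebraic multiplicity 2; rank(Q + 3I) = 2, so geometric multiplicity = 1.
Geometric multiplicity < algebraic multiplicity, so Q is not diagonalizable.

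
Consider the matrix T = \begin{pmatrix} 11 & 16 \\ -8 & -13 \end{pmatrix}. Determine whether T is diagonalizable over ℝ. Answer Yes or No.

Characteristic polynomial: p(r) = r^2 + 2r - 15 = (r - 3)(r + 5).
All 2 eigenvalues are distinct, so T is diagonalizable.

Yes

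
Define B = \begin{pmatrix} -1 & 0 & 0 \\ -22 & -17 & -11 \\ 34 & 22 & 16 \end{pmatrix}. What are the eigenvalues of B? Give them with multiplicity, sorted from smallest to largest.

-6, -1, 5

Characteristic polynomial: p(λ) = λ^3 + 2λ^2 - 29λ - 30 = (λ - 5)(λ + 1)(λ + 6).
Roots (with multiplicity): -6, -1, 5.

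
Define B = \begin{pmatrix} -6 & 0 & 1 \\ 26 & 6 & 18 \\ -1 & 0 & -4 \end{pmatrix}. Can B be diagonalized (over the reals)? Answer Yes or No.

Characteristic polynomial: p(r) = r^3 + 4r^2 - 35r - 150 = (r - 6)(r + 5)^2.
r = -5 has algebraic multiplicity 2; rank(B + 5I) = 2, so geometric multiplicity = 1.
Geometric multiplicity < algebraic multiplicity, so B is not diagonalizable.

No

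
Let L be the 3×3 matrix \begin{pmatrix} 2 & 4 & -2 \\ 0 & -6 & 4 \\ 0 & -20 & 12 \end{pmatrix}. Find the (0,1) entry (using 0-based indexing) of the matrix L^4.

480

Characteristic polynomial: t^3 - 8t^2 + 20t - 16 = (t - 4)(t - 2)^2, so the eigenvalues are 2, 2, 4.
t=2: eigenvector (1, -1, -2).
t=2: eigenvector (0, 1, 2).
t=4: eigenvector (-1, 2, 5).
P = [[1, 0, -1], [-1, 1, 2], [-2, 2, 5]], D = diag(2, 2, 4), P⁻¹ = [[1, -2, 1], [1, 3, -1], [0, -2, 1]].
L⁴ = P·diag(16, 16, 256)·P⁻¹ = [[16, 480, -240], [0, -944, 480], [0, -2400, 1216]].
The requested entry is 480.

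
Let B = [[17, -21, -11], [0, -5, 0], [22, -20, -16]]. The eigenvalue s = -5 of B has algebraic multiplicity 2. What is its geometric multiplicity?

B + 5I = [[22, -21, -11], [0, 0, 0], [22, -20, -11]].
This matrix has rank 2, so its null space has dimension 3 − 2 = 1.

1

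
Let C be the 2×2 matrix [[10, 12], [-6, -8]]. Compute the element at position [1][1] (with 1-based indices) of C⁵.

2080

Characteristic polynomial: s^2 - 2s - 8 = (s - 4)(s + 2), so the eigenvalues are -2, 4.
s=-2: eigenvector (1, -1).
s=4: eigenvector (2, -1).
P = [[1, 2], [-1, -1]], D = diag(-2, 4), P⁻¹ = [[-1, -2], [1, 1]].
C⁵ = P·diag(-32, 1024)·P⁻¹ = [[2080, 2112], [-1056, -1088]].
The requested entry is 2080.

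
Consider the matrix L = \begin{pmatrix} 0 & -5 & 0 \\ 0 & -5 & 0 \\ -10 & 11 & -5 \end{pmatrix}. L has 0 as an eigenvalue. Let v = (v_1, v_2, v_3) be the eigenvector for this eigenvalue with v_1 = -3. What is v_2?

L = [[0, -5, 0], [0, -5, 0], [-10, 11, -5]].
Solving (L)v = 0 gives the eigenspace spanned by (-3, 0, 6).
With v_1 = -3, v = (-3, 0, 6), so v_2 = 0.

0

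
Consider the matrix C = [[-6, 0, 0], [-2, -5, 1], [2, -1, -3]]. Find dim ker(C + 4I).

1

C + 4I = [[-2, 0, 0], [-2, -1, 1], [2, -1, 1]].
This matrix has rank 2, so its null space has dimension 3 − 2 = 1.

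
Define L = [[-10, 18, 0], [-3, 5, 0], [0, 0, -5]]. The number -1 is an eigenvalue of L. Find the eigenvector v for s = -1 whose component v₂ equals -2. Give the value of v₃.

L + 1I = [[-9, 18, 0], [-3, 6, 0], [0, 0, -4]].
Solving (L + 1I)v = 0 gives the eigenspace spanned by (-4, -2, 0).
With v₂ = -2, v = (-4, -2, 0), so v₃ = 0.

0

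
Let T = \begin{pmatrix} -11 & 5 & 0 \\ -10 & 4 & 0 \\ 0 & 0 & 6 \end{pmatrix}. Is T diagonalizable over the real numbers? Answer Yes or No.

Characteristic polynomial: p(s) = s^3 + s^2 - 36s - 36 = (s - 6)(s + 1)(s + 6).
All 3 eigenvalues are distinct, so T is diagonalizable.

Yes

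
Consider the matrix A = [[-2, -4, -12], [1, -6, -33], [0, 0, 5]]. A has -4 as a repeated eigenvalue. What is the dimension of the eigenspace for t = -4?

1

A + 4I = [[2, -4, -12], [1, -2, -33], [0, 0, 9]].
This matrix has rank 2, so its null space has dimension 3 − 2 = 1.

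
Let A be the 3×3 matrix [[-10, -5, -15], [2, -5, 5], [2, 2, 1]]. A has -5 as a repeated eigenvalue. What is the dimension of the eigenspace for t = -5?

1

A + 5I = [[-5, -5, -15], [2, 0, 5], [2, 2, 6]].
This matrix has rank 2, so its null space has dimension 3 − 2 = 1.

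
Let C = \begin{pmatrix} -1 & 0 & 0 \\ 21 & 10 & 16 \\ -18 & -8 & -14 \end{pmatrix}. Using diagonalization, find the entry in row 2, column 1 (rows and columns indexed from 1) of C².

Characteristic polynomial: μ^3 + 5μ^2 - 8μ - 12 = (μ - 2)(μ + 1)(μ + 6), so the eigenvalues are -6, -1, 2.
μ=-6: eigenvector (0, 1, -1).
μ=-1: eigenvector (1, 1, -2).
μ=2: eigenvector (0, 2, -1).
P = [[0, 1, 0], [1, 1, 2], [-1, -2, -1]], D = diag(-6, -1, 2), P⁻¹ = [[-3, -1, -2], [1, 0, 0], [1, 1, 1]].
C² = P·diag(36, 1, 4)·P⁻¹ = [[1, 0, 0], [-99, -28, -64], [102, 32, 68]].
The requested entry is -99.

-99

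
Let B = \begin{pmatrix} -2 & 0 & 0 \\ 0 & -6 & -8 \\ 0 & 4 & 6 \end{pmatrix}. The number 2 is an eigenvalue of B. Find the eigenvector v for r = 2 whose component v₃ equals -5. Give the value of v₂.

B − 2I = [[-4, 0, 0], [0, -8, -8], [0, 4, 4]].
Solving (B − 2I)v = 0 gives the eigenspace spanned by (0, 5, -5).
With v₃ = -5, v = (0, 5, -5), so v₂ = 5.

5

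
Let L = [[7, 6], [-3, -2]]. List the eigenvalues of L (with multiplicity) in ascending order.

Characteristic polynomial: p(t) = t^2 - 5t + 4 = (t - 4)(t - 1).
Roots (with multiplicity): 1, 4.

1, 4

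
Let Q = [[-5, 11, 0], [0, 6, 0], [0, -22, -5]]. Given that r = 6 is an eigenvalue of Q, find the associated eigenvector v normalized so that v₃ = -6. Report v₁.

3

Q − 6I = [[-11, 11, 0], [0, 0, 0], [0, -22, -11]].
Solving (Q − 6I)v = 0 gives the eigenspace spanned by (3, 3, -6).
With v₃ = -6, v = (3, 3, -6), so v₁ = 3.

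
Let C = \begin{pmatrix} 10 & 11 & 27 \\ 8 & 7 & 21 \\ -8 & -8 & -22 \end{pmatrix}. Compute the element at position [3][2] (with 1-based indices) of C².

32

Characteristic polynomial: t^3 + 5t^2 - 8t - 12 = (t - 2)(t + 1)(t + 6), so the eigenvalues are -6, -1, 2.
t=2: eigenvector (2, 1, -1).
t=-1: eigenvector (-1, 1, 0).
t=-6: eigenvector (-1, -1, 1).
P = [[2, -1, -1], [1, 1, -1], [-1, 0, 1]], D = diag(2, -1, -6), P⁻¹ = [[1, 1, 2], [0, 1, 1], [1, 1, 3]].
C² = P·diag(4, 1, 36)·P⁻¹ = [[-28, -29, -93], [-32, -31, -99], [32, 32, 100]].
The requested entry is 32.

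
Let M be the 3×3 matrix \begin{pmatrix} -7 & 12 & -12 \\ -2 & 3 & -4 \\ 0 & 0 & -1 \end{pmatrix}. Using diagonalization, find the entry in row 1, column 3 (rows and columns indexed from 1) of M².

48

Characteristic polynomial: s^3 + 5s^2 + 7s + 3 = (s + 1)^2(s + 3), so the eigenvalues are -3, -1, -1.
s=-3: eigenvector (3, 1, 0).
s=-1: eigenvector (2, 1, 0).
s=-1: eigenvector (-6, -2, 1).
P = [[3, 2, -6], [1, 1, -2], [0, 0, 1]], D = diag(-3, -1, -1), P⁻¹ = [[1, -2, 2], [-1, 3, 0], [0, 0, 1]].
M² = P·diag(9, 1, 1)·P⁻¹ = [[25, -48, 48], [8, -15, 16], [0, 0, 1]].
The requested entry is 48.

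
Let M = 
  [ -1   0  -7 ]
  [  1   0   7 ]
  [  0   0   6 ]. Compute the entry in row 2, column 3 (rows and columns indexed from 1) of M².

Characteristic polynomial: λ^3 - 5λ^2 - 6λ = λ(λ - 6)(λ + 1), so the eigenvalues are -1, 0, 6.
λ=-1: eigenvector (1, -1, 0).
λ=0: eigenvector (0, 1, 0).
λ=6: eigenvector (-1, 1, 1).
P = [[1, 0, -1], [-1, 1, 1], [0, 0, 1]], D = diag(-1, 0, 6), P⁻¹ = [[1, 0, 1], [1, 1, 0], [0, 0, 1]].
M² = P·diag(1, 0, 36)·P⁻¹ = [[1, 0, -35], [-1, 0, 35], [0, 0, 36]].
The requested entry is 35.

35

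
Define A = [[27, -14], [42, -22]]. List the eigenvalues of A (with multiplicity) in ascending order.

Characteristic polynomial: p(r) = r^2 - 5r - 6 = (r - 6)(r + 1).
Roots (with multiplicity): -1, 6.

-1, 6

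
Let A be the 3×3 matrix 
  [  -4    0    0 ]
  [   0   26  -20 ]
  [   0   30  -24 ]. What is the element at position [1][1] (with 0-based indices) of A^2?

Characteristic polynomial: s^3 + 2s^2 - 32s - 96 = (s - 6)(s + 4)^2, so the eigenvalues are -4, -4, 6.
s=-4: eigenvector (1, 0, 0).
s=6: eigenvector (0, 1, 1).
s=-4: eigenvector (0, 2, 3).
P = [[1, 0, 0], [0, 1, 2], [0, 1, 3]], D = diag(-4, 6, -4), P⁻¹ = [[1, 0, 0], [0, 3, -2], [0, -1, 1]].
A² = P·diag(16, 36, 16)·P⁻¹ = [[16, 0, 0], [0, 76, -40], [0, 60, -24]].
The requested entry is 76.

76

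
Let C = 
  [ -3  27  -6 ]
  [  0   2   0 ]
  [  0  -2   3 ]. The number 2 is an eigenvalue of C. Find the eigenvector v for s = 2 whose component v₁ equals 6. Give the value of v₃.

4

C − 2I = [[-5, 27, -6], [0, 0, 0], [0, -2, 1]].
Solving (C − 2I)v = 0 gives the eigenspace spanned by (6, 2, 4).
With v₁ = 6, v = (6, 2, 4), so v₃ = 4.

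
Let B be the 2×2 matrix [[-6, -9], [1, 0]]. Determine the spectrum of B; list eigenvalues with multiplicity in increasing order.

-3, -3

Characteristic polynomial: p(r) = r^2 + 6r + 9 = (r + 3)^2.
Roots (with multiplicity): -3, -3.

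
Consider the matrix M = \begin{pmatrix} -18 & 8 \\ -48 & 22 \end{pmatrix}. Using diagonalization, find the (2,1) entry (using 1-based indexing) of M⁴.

-7680

Characteristic polynomial: r^2 - 4r - 12 = (r - 6)(r + 2), so the eigenvalues are -2, 6.
r=6: eigenvector (1, 3).
r=-2: eigenvector (1, 2).
P = [[1, 1], [3, 2]], D = diag(6, -2), P⁻¹ = [[-2, 1], [3, -1]].
M⁴ = P·diag(1296, 16)·P⁻¹ = [[-2544, 1280], [-7680, 3856]].
The requested entry is -7680.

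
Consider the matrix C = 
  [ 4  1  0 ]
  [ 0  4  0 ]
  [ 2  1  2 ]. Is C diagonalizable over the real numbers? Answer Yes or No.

No

Characteristic polynomial: p(t) = t^3 - 10t^2 + 32t - 32 = (t - 4)^2(t - 2).
t = 4 has algebraic multiplicity 2; rank(C − 4I) = 2, so geometric multiplicity = 1.
Geometric multiplicity < algebraic multiplicity, so C is not diagonalizable.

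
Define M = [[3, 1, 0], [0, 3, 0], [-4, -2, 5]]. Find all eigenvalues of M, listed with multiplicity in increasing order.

3, 3, 5

Characteristic polynomial: p(μ) = μ^3 - 11μ^2 + 39μ - 45 = (μ - 5)(μ - 3)^2.
Roots (with multiplicity): 3, 3, 5.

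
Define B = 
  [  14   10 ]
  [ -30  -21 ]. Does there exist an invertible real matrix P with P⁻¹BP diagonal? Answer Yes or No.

Yes

Characteristic polynomial: p(s) = s^2 + 7s + 6 = (s + 1)(s + 6).
All 2 eigenvalues are distinct, so B is diagonalizable.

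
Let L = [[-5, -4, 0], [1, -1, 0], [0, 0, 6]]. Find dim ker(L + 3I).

1

L + 3I = [[-2, -4, 0], [1, 2, 0], [0, 0, 9]].
This matrix has rank 2, so its null space has dimension 3 − 2 = 1.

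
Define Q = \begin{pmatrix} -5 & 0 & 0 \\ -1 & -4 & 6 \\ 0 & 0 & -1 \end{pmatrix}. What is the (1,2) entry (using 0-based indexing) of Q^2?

Characteristic polynomial: t^3 + 10t^2 + 29t + 20 = (t + 1)(t + 4)(t + 5), so the eigenvalues are -5, -4, -1.
t=-1: eigenvector (0, 2, 1).
t=-4: eigenvector (0, 1, 0).
t=-5: eigenvector (1, 1, 0).
P = [[0, 0, 1], [2, 1, 1], [1, 0, 0]], D = diag(-1, -4, -5), P⁻¹ = [[0, 0, 1], [-1, 1, -2], [1, 0, 0]].
Q² = P·diag(1, 16, 25)·P⁻¹ = [[25, 0, 0], [9, 16, -30], [0, 0, 1]].
The requested entry is -30.

-30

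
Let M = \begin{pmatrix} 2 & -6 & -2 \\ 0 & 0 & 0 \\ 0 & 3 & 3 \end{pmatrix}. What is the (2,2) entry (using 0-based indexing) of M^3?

Characteristic polynomial: s^3 - 5s^2 + 6s = s(s - 3)(s - 2), so the eigenvalues are 0, 2, 3.
s=2: eigenvector (1, 0, 0).
s=0: eigenvector (2, 1, -1).
s=3: eigenvector (-2, 0, 1).
P = [[1, 2, -2], [0, 1, 0], [0, -1, 1]], D = diag(2, 0, 3), P⁻¹ = [[1, 0, 2], [0, 1, 0], [0, 1, 1]].
M³ = P·diag(8, 0, 27)·P⁻¹ = [[8, -54, -38], [0, 0, 0], [0, 27, 27]].
The requested entry is 27.

27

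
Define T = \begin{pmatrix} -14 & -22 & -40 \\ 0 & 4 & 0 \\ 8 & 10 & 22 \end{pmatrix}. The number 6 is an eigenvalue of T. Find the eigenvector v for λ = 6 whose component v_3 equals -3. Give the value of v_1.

T − 6I = [[-20, -22, -40], [0, -2, 0], [8, 10, 16]].
Solving (T − 6I)v = 0 gives the eigenspace spanned by (6, 0, -3).
With v_3 = -3, v = (6, 0, -3), so v_1 = 6.

6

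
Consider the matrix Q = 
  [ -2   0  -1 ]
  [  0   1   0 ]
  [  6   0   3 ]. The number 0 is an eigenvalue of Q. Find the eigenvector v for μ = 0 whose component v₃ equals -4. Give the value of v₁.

Q = [[-2, 0, -1], [0, 1, 0], [6, 0, 3]].
Solving (Q)v = 0 gives the eigenspace spanned by (2, 0, -4).
With v₃ = -4, v = (2, 0, -4), so v₁ = 2.

2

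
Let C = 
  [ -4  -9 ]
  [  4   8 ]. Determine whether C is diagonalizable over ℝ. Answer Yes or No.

Characteristic polynomial: p(s) = s^2 - 4s + 4 = (s - 2)^2.
s = 2 has algebraic multiplicity 2; rank(C − 2I) = 1, so geometric multiplicity = 1.
Geometric multiplicity < algebraic multiplicity, so C is not diagonalizable.

No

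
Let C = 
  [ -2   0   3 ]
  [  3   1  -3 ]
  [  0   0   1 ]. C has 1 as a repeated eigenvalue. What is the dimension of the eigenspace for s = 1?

C − 1I = [[-3, 0, 3], [3, 0, -3], [0, 0, 0]].
This matrix has rank 1, so its null space has dimension 3 − 1 = 2.

2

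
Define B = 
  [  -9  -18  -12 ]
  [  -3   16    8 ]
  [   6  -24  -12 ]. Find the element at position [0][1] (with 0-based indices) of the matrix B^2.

Characteristic polynomial: λ^3 + 5λ^2 - 18λ - 72 = (λ - 4)(λ + 3)(λ + 6), so the eigenvalues are -6, -3, 4.
λ=4: eigenvector (0, 2, -3).
λ=-6: eigenvector (-2, -1, 2).
λ=-3: eigenvector (1, 1, -2).
P = [[0, -2, 1], [2, -1, 1], [-3, 2, -2]], D = diag(4, -6, -3), P⁻¹ = [[0, 2, 1], [-1, -3, -2], [-1, -6, -4]].
B² = P·diag(16, 36, 9)·P⁻¹ = [[63, 162, 108], [27, 118, 68], [-54, -204, -120]].
The requested entry is 162.

162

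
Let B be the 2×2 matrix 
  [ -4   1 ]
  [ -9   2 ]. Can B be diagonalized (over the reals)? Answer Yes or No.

No

Characteristic polynomial: p(r) = r^2 + 2r + 1 = (r + 1)^2.
r = -1 has algebraic multiplicity 2; rank(B + 1I) = 1, so geometric multiplicity = 1.
Geometric multiplicity < algebraic multiplicity, so B is not diagonalizable.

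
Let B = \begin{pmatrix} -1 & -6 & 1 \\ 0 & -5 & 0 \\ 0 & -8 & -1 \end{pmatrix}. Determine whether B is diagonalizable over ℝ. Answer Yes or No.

No

Characteristic polynomial: p(λ) = λ^3 + 7λ^2 + 11λ + 5 = (λ + 1)^2(λ + 5).
λ = -1 has algebraic multiplicity 2; rank(B + 1I) = 2, so geometric multiplicity = 1.
Geometric multiplicity < algebraic multiplicity, so B is not diagonalizable.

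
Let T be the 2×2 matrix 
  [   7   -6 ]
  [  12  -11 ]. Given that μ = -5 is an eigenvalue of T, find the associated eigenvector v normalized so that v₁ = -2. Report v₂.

-4

T + 5I = [[12, -6], [12, -6]].
Solving (T + 5I)v = 0 gives the eigenspace spanned by (-2, -4).
With v₁ = -2, v = (-2, -4), so v₂ = -4.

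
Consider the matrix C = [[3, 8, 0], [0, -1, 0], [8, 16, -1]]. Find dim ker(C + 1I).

C + 1I = [[4, 8, 0], [0, 0, 0], [8, 16, 0]].
This matrix has rank 1, so its null space has dimension 3 − 1 = 2.

2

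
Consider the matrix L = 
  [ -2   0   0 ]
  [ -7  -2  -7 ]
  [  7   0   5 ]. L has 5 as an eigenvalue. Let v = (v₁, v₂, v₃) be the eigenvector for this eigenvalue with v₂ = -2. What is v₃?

L − 5I = [[-7, 0, 0], [-7, -7, -7], [7, 0, 0]].
Solving (L − 5I)v = 0 gives the eigenspace spanned by (0, -2, 2).
With v₂ = -2, v = (0, -2, 2), so v₃ = 2.

2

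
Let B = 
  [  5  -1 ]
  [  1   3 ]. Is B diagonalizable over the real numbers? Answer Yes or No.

Characteristic polynomial: p(μ) = μ^2 - 8μ + 16 = (μ - 4)^2.
μ = 4 has algebraic multiplicity 2; rank(B − 4I) = 1, so geometric multiplicity = 1.
Geometric multiplicity < algebraic multiplicity, so B is not diagonalizable.

No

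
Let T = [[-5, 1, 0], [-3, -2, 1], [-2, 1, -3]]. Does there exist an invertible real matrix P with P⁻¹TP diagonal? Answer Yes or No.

Characteristic polynomial: p(λ) = λ^3 + 10λ^2 + 33λ + 36 = (λ + 3)^2(λ + 4).
λ = -3 has algebraic multiplicity 2; rank(T + 3I) = 2, so geometric multiplicity = 1.
Geometric multiplicity < algebraic multiplicity, so T is not diagonalizable.

No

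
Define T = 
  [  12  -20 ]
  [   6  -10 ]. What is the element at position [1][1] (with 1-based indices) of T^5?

192

Characteristic polynomial: s^2 - 2s = s(s - 2), so the eigenvalues are 0, 2.
s=0: eigenvector (-5, -3).
s=2: eigenvector (2, 1).
P = [[-5, 2], [-3, 1]], D = diag(0, 2), P⁻¹ = [[1, -2], [3, -5]].
T⁵ = P·diag(0, 32)·P⁻¹ = [[192, -320], [96, -160]].
The requested entry is 192.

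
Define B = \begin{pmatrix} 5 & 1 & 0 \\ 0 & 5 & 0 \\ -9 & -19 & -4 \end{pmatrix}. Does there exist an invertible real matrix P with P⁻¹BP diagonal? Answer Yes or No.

No

Characteristic polynomial: p(μ) = μ^3 - 6μ^2 - 15μ + 100 = (μ - 5)^2(μ + 4).
μ = 5 has algebraic multiplicity 2; rank(B − 5I) = 2, so geometric multiplicity = 1.
Geometric multiplicity < algebraic multiplicity, so B is not diagonalizable.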